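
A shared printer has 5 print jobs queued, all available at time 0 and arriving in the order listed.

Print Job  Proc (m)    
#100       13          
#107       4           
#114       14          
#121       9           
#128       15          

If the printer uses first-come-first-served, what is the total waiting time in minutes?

101

FIFO (arrival order): #100 #107 #114 #121 #128.
#100: waits 0, runs 0→13
#107: waits 13, runs 13→17
#114: waits 17, runs 17→31
#121: waits 31, runs 31→40
#128: waits 40, runs 40→55
Sum = 0+13+17+31+40 = 101.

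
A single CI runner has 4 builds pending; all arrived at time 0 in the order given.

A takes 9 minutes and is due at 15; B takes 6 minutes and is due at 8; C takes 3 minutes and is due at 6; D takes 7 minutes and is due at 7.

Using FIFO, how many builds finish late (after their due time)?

3

FIFO (arrival order): A B C D.
A: 0→9, due 15, tardiness 0
B: 9→15, due 8, tardiness 7
C: 15→18, due 6, tardiness 12
D: 18→25, due 7, tardiness 18
Late builds: 3.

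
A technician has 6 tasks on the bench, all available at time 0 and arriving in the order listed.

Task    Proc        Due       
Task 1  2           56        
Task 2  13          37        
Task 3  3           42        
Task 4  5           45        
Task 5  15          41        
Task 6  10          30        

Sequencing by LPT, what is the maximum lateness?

8

LPT (decreasing processing time): Task 5 Task 2 Task 6 Task 4 Task 3 Task 1.
Task 5: 0→15, due 41, lateness -26
Task 2: 15→28, due 37, lateness -9
Task 6: 28→38, due 30, lateness 8
Task 4: 38→43, due 45, lateness -2
Task 3: 43→46, due 42, lateness 4
Task 1: 46→48, due 56, lateness -8
Maximum = 8.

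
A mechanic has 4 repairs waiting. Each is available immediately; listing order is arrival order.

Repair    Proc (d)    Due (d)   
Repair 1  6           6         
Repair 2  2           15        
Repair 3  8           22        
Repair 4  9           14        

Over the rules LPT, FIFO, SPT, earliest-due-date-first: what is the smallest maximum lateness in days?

LPT (decreasing processing time): Repair 4 Repair 3 Repair 1 Repair 2.
Repair 4: 0→9, due 14, lateness -5
Repair 3: 9→17, due 22, lateness -5
Repair 1: 17→23, due 6, lateness 17
Repair 2: 23→25, due 15, lateness 10
Maximum = 17.
FIFO (arrival order): Repair 1 Repair 2 Repair 3 Repair 4.
Repair 1: 0→6, due 6, lateness 0
Repair 2: 6→8, due 15, lateness -7
Repair 3: 8→16, due 22, lateness -6
Repair 4: 16→25, due 14, lateness 11
Maximum = 11.
SPT (increasing processing time): Repair 2 Repair 1 Repair 3 Repair 4.
Repair 2: 0→2, due 15, lateness -13
Repair 1: 2→8, due 6, lateness 2
Repair 3: 8→16, due 22, lateness -6
Repair 4: 16→25, due 14, lateness 11
Maximum = 11.
EDD (increasing due date): Repair 1 Repair 4 Repair 2 Repair 3.
Repair 1: 0→6, due 6, lateness 0
Repair 4: 6→15, due 14, lateness 1
Repair 2: 15→17, due 15, lateness 2
Repair 3: 17→25, due 22, lateness 3
Maximum = 3.
LPT 17, FIFO 11, SPT 11, EDD 3 → minimum 3.

3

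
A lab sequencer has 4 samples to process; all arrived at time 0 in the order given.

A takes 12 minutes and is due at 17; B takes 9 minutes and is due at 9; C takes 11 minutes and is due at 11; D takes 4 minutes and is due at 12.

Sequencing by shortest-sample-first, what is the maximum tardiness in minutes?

SPT (increasing processing time): D B C A.
D: 0→4, due 12, tardiness 0
B: 4→13, due 9, tardiness 4
C: 13→24, due 11, tardiness 13
A: 24→36, due 17, tardiness 19
Maximum = 19.

19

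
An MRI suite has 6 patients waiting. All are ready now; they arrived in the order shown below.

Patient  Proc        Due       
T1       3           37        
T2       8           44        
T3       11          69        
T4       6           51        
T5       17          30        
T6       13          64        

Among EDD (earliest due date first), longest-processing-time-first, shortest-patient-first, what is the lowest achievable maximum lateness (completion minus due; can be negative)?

-11

EDD (increasing due date): T5 T1 T2 T4 T6 T3.
T5: 0→17, due 30, lateness -13
T1: 17→20, due 37, lateness -17
T2: 20→28, due 44, lateness -16
T4: 28→34, due 51, lateness -17
T6: 34→47, due 64, lateness -17
T3: 47→58, due 69, lateness -11
Maximum = -11.
LPT (decreasing processing time): T5 T6 T3 T2 T4 T1.
T5: 0→17, due 30, lateness -13
T6: 17→30, due 64, lateness -34
T3: 30→41, due 69, lateness -28
T2: 41→49, due 44, lateness 5
T4: 49→55, due 51, lateness 4
T1: 55→58, due 37, lateness 21
Maximum = 21.
SPT (increasing processing time): T1 T4 T2 T3 T6 T5.
T1: 0→3, due 37, lateness -34
T4: 3→9, due 51, lateness -42
T2: 9→17, due 44, lateness -27
T3: 17→28, due 69, lateness -41
T6: 28→41, due 64, lateness -23
T5: 41→58, due 30, lateness 28
Maximum = 28.
EDD -11, LPT 21, SPT 28 → minimum -11.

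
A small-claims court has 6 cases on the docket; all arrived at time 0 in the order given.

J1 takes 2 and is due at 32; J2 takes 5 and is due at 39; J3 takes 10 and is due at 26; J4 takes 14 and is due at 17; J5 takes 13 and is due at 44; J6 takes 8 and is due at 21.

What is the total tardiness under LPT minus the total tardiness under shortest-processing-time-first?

31

LPT (decreasing processing time): J4 J5 J3 J6 J2 J1.
J4: 0→14, due 17, tardiness 0
J5: 14→27, due 44, tardiness 0
J3: 27→37, due 26, tardiness 11
J6: 37→45, due 21, tardiness 24
J2: 45→50, due 39, tardiness 11
J1: 50→52, due 32, tardiness 20
Sum = 0+0+11+24+11+20 = 66.
SPT (increasing processing time): J1 J2 J6 J3 J5 J4.
J1: 0→2, due 32, tardiness 0
J2: 2→7, due 39, tardiness 0
J6: 7→15, due 21, tardiness 0
J3: 15→25, due 26, tardiness 0
J5: 25→38, due 44, tardiness 0
J4: 38→52, due 17, tardiness 35
Sum = 0+0+0+0+0+35 = 35.
Difference = 66 − 35 = 31.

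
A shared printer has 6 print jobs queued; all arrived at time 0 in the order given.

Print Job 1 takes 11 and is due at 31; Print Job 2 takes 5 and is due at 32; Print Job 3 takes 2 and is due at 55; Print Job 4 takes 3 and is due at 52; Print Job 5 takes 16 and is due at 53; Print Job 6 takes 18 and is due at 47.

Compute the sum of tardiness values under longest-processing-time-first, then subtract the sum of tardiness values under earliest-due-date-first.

LPT (decreasing processing time): Print Job 6 Print Job 5 Print Job 1 Print Job 2 Print Job 4 Print Job 3.
Print Job 6: 0→18, due 47, tardiness 0
Print Job 5: 18→34, due 53, tardiness 0
Print Job 1: 34→45, due 31, tardiness 14
Print Job 2: 45→50, due 32, tardiness 18
Print Job 4: 50→53, due 52, tardiness 1
Print Job 3: 53→55, due 55, tardiness 0
Sum = 0+0+14+18+1+0 = 33.
EDD (increasing due date): Print Job 1 Print Job 2 Print Job 6 Print Job 4 Print Job 5 Print Job 3.
Print Job 1: 0→11, due 31, tardiness 0
Print Job 2: 11→16, due 32, tardiness 0
Print Job 6: 16→34, due 47, tardiness 0
Print Job 4: 34→37, due 52, tardiness 0
Print Job 5: 37→53, due 53, tardiness 0
Print Job 3: 53→55, due 55, tardiness 0
Sum = 0+0+0+0+0+0 = 0.
Difference = 33 − 0 = 33.

33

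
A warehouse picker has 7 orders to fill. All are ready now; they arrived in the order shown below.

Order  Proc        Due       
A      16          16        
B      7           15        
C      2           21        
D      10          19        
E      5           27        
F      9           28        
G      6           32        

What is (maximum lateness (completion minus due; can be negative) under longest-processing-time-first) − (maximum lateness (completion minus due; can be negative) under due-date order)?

LPT (decreasing processing time): A D F B G E C.
A: 0→16, due 16, lateness 0
D: 16→26, due 19, lateness 7
F: 26→35, due 28, lateness 7
B: 35→42, due 15, lateness 27
G: 42→48, due 32, lateness 16
E: 48→53, due 27, lateness 26
C: 53→55, due 21, lateness 34
Maximum = 34.
EDD (increasing due date): B A D C E F G.
B: 0→7, due 15, lateness -8
A: 7→23, due 16, lateness 7
D: 23→33, due 19, lateness 14
C: 33→35, due 21, lateness 14
E: 35→40, due 27, lateness 13
F: 40→49, due 28, lateness 21
G: 49→55, due 32, lateness 23
Maximum = 23.
Difference = 34 − 23 = 11.

11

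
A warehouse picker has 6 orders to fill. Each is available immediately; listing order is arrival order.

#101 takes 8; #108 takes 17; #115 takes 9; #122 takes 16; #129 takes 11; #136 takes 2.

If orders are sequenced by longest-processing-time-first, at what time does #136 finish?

LPT (decreasing processing time): #108 #122 #129 #115 #101 #136.
#108: 0→17
#122: 17→33
#129: 33→44
#115: 44→53
#101: 53→61
#136: 61→63

63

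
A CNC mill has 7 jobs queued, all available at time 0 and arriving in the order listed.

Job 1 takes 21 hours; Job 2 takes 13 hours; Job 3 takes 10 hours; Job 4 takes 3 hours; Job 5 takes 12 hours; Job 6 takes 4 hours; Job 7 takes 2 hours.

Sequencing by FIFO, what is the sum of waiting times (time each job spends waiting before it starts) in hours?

FIFO (arrival order): Job 1 Job 2 Job 3 Job 4 Job 5 Job 6 Job 7.
Job 1: waits 0, runs 0→21
Job 2: waits 21, runs 21→34
Job 3: waits 34, runs 34→44
Job 4: waits 44, runs 44→47
Job 5: waits 47, runs 47→59
Job 6: waits 59, runs 59→63
Job 7: waits 63, runs 63→65
Sum = 0+21+34+44+47+59+63 = 268.

268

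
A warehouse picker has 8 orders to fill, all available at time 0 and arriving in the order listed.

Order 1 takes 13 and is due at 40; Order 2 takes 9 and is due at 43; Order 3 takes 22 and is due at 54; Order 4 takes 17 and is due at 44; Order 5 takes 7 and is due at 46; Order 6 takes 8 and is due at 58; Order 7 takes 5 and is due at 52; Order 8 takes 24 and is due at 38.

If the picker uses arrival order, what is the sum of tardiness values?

153

FIFO (arrival order): Order 1 Order 2 Order 3 Order 4 Order 5 Order 6 Order 7 Order 8.
Order 1: 0→13, due 40, tardiness 0
Order 2: 13→22, due 43, tardiness 0
Order 3: 22→44, due 54, tardiness 0
Order 4: 44→61, due 44, tardiness 17
Order 5: 61→68, due 46, tardiness 22
Order 6: 68→76, due 58, tardiness 18
Order 7: 76→81, due 52, tardiness 29
Order 8: 81→105, due 38, tardiness 67
Sum = 0+0+0+17+22+18+29+67 = 153.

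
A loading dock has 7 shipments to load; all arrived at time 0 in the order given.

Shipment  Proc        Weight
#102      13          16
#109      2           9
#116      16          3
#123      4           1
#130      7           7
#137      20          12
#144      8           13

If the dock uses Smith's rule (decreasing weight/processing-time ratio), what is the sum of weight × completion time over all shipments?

WSPT (decreasing weight/processing-time ratio): #109 #144 #102 #130 #137 #123 #116.
#109: finishes 2, weight 9, w·C = 18
#144: finishes 10, weight 13, w·C = 130
#102: finishes 23, weight 16, w·C = 368
#130: finishes 30, weight 7, w·C = 210
#137: finishes 50, weight 12, w·C = 600
#123: finishes 54, weight 1, w·C = 54
#116: finishes 70, weight 3, w·C = 210
Sum = 18+130+368+210+600+54+210 = 1590.

1590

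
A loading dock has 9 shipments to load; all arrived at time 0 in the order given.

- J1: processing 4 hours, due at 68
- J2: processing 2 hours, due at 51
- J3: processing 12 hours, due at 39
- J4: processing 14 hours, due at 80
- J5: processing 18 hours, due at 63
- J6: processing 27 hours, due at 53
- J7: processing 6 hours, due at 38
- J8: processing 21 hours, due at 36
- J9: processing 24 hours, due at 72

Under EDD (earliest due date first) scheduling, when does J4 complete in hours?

EDD (increasing due date): J8 J7 J3 J2 J6 J5 J1 J9 J4.
J8: 0→21
J7: 21→27
J3: 27→39
J2: 39→41
J6: 41→68
J5: 68→86
J1: 86→90
J9: 90→114
J4: 114→128

128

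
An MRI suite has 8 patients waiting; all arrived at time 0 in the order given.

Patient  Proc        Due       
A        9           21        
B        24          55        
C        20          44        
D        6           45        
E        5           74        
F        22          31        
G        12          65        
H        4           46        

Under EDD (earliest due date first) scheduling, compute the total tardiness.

EDD (increasing due date): A F C D H B G E.
A: 0→9, due 21, tardiness 0
F: 9→31, due 31, tardiness 0
C: 31→51, due 44, tardiness 7
D: 51→57, due 45, tardiness 12
H: 57→61, due 46, tardiness 15
B: 61→85, due 55, tardiness 30
G: 85→97, due 65, tardiness 32
E: 97→102, due 74, tardiness 28
Sum = 0+0+7+12+15+30+32+28 = 124.

124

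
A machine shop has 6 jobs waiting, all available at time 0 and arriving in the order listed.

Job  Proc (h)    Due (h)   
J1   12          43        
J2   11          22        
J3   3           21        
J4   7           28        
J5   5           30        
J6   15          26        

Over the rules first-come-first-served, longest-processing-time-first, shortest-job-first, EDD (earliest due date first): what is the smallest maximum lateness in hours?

FIFO (arrival order): J1 J2 J3 J4 J5 J6.
J1: 0→12, due 43, lateness -31
J2: 12→23, due 22, lateness 1
J3: 23→26, due 21, lateness 5
J4: 26→33, due 28, lateness 5
J5: 33→38, due 30, lateness 8
J6: 38→53, due 26, lateness 27
Maximum = 27.
LPT (decreasing processing time): J6 J1 J2 J4 J5 J3.
J6: 0→15, due 26, lateness -11
J1: 15→27, due 43, lateness -16
J2: 27→38, due 22, lateness 16
J4: 38→45, due 28, lateness 17
J5: 45→50, due 30, lateness 20
J3: 50→53, due 21, lateness 32
Maximum = 32.
SPT (increasing processing time): J3 J5 J4 J2 J1 J6.
J3: 0→3, due 21, lateness -18
J5: 3→8, due 30, lateness -22
J4: 8→15, due 28, lateness -13
J2: 15→26, due 22, lateness 4
J1: 26→38, due 43, lateness -5
J6: 38→53, due 26, lateness 27
Maximum = 27.
EDD (increasing due date): J3 J2 J6 J4 J5 J1.
J3: 0→3, due 21, lateness -18
J2: 3→14, due 22, lateness -8
J6: 14→29, due 26, lateness 3
J4: 29→36, due 28, lateness 8
J5: 36→41, due 30, lateness 11
J1: 41→53, due 43, lateness 10
Maximum = 11.
FIFO 27, LPT 32, SPT 27, EDD 11 → minimum 11.

11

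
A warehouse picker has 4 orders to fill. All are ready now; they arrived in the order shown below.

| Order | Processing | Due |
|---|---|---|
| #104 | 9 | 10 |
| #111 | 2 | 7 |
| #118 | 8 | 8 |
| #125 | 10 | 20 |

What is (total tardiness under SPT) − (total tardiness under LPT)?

-30

SPT (increasing processing time): #111 #118 #104 #125.
#111: 0→2, due 7, tardiness 0
#118: 2→10, due 8, tardiness 2
#104: 10→19, due 10, tardiness 9
#125: 19→29, due 20, tardiness 9
Sum = 0+2+9+9 = 20.
LPT (decreasing processing time): #125 #104 #118 #111.
#125: 0→10, due 20, tardiness 0
#104: 10→19, due 10, tardiness 9
#118: 19→27, due 8, tardiness 19
#111: 27→29, due 7, tardiness 22
Sum = 0+9+19+22 = 50.
Difference = 20 − 50 = -30.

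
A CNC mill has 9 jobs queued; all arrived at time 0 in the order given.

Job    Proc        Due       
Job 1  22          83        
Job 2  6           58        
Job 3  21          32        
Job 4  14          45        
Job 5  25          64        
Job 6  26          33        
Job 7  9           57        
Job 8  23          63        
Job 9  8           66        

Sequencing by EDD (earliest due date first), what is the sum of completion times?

784

EDD (increasing due date): Job 3 Job 6 Job 4 Job 7 Job 2 Job 8 Job 5 Job 9 Job 1.
Job 3: 0→21
Job 6: 21→47
Job 4: 47→61
Job 7: 61→70
Job 2: 70→76
Job 8: 76→99
Job 5: 99→124
Job 9: 124→132
Job 1: 132→154
Sum = 21+47+61+70+76+99+124+132+154 = 784.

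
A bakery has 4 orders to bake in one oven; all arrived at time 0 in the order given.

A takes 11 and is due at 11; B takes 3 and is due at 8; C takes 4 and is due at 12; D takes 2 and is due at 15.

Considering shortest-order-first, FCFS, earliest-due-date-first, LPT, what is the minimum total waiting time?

16

SPT (increasing processing time): D B C A.
D: waits 0, runs 0→2
B: waits 2, runs 2→5
C: waits 5, runs 5→9
A: waits 9, runs 9→20
Sum = 0+2+5+9 = 16.
FIFO (arrival order): A B C D.
A: waits 0, runs 0→11
B: waits 11, runs 11→14
C: waits 14, runs 14→18
D: waits 18, runs 18→20
Sum = 0+11+14+18 = 43.
EDD (increasing due date): B A C D.
B: waits 0, runs 0→3
A: waits 3, runs 3→14
C: waits 14, runs 14→18
D: waits 18, runs 18→20
Sum = 0+3+14+18 = 35.
LPT (decreasing processing time): A C B D.
A: waits 0, runs 0→11
C: waits 11, runs 11→15
B: waits 15, runs 15→18
D: waits 18, runs 18→20
Sum = 0+11+15+18 = 44.
SPT 16, FIFO 43, EDD 35, LPT 44 → minimum 16.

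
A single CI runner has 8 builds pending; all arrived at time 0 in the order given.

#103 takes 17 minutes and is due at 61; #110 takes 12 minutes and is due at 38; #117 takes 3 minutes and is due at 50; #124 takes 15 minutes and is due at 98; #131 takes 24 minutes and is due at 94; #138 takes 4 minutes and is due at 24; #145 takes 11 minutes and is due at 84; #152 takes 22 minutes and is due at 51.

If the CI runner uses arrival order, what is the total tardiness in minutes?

FIFO (arrival order): #103 #110 #117 #124 #131 #138 #145 #152.
#103: 0→17, due 61, tardiness 0
#110: 17→29, due 38, tardiness 0
#117: 29→32, due 50, tardiness 0
#124: 32→47, due 98, tardiness 0
#131: 47→71, due 94, tardiness 0
#138: 71→75, due 24, tardiness 51
#145: 75→86, due 84, tardiness 2
#152: 86→108, due 51, tardiness 57
Sum = 0+0+0+0+0+51+2+57 = 110.

110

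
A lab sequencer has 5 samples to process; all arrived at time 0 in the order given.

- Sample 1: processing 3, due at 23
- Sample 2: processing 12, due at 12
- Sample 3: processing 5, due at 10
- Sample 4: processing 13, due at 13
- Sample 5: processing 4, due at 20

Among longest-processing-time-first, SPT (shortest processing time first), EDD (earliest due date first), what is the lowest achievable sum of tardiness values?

LPT (decreasing processing time): Sample 4 Sample 2 Sample 3 Sample 5 Sample 1.
Sample 4: 0→13, due 13, tardiness 0
Sample 2: 13→25, due 12, tardiness 13
Sample 3: 25→30, due 10, tardiness 20
Sample 5: 30→34, due 20, tardiness 14
Sample 1: 34→37, due 23, tardiness 14
Sum = 0+13+20+14+14 = 61.
SPT (increasing processing time): Sample 1 Sample 5 Sample 3 Sample 2 Sample 4.
Sample 1: 0→3, due 23, tardiness 0
Sample 5: 3→7, due 20, tardiness 0
Sample 3: 7→12, due 10, tardiness 2
Sample 2: 12→24, due 12, tardiness 12
Sample 4: 24→37, due 13, tardiness 24
Sum = 0+0+2+12+24 = 38.
EDD (increasing due date): Sample 3 Sample 2 Sample 4 Sample 5 Sample 1.
Sample 3: 0→5, due 10, tardiness 0
Sample 2: 5→17, due 12, tardiness 5
Sample 4: 17→30, due 13, tardiness 17
Sample 5: 30→34, due 20, tardiness 14
Sample 1: 34→37, due 23, tardiness 14
Sum = 0+5+17+14+14 = 50.
LPT 61, SPT 38, EDD 50 → minimum 38.

38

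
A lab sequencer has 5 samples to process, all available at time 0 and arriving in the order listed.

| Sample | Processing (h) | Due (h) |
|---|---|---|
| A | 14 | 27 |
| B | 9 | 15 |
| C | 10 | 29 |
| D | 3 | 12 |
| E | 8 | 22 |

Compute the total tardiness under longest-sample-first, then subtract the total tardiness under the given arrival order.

LPT (decreasing processing time): A C B E D.
A: 0→14, due 27, tardiness 0
C: 14→24, due 29, tardiness 0
B: 24→33, due 15, tardiness 18
E: 33→41, due 22, tardiness 19
D: 41→44, due 12, tardiness 32
Sum = 0+0+18+19+32 = 69.
FIFO (arrival order): A B C D E.
A: 0→14, due 27, tardiness 0
B: 14→23, due 15, tardiness 8
C: 23→33, due 29, tardiness 4
D: 33→36, due 12, tardiness 24
E: 36→44, due 22, tardiness 22
Sum = 0+8+4+24+22 = 58.
Difference = 69 − 58 = 11.

11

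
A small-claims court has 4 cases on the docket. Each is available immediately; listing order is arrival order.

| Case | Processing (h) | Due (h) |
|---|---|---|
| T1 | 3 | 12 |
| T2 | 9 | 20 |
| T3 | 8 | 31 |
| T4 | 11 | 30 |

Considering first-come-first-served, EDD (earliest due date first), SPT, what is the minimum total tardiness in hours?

0

FIFO (arrival order): T1 T2 T3 T4.
T1: 0→3, due 12, tardiness 0
T2: 3→12, due 20, tardiness 0
T3: 12→20, due 31, tardiness 0
T4: 20→31, due 30, tardiness 1
Sum = 0+0+0+1 = 1.
EDD (increasing due date): T1 T2 T4 T3.
T1: 0→3, due 12, tardiness 0
T2: 3→12, due 20, tardiness 0
T4: 12→23, due 30, tardiness 0
T3: 23→31, due 31, tardiness 0
Sum = 0+0+0+0 = 0.
SPT (increasing processing time): T1 T3 T2 T4.
T1: 0→3, due 12, tardiness 0
T3: 3→11, due 31, tardiness 0
T2: 11→20, due 20, tardiness 0
T4: 20→31, due 30, tardiness 1
Sum = 0+0+0+1 = 1.
FIFO 1, EDD 0, SPT 1 → minimum 0.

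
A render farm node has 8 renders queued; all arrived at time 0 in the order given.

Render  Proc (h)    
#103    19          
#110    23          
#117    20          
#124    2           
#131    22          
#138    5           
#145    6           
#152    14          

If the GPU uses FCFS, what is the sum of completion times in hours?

572

FIFO (arrival order): #103 #110 #117 #124 #131 #138 #145 #152.
#103: 0→19
#110: 19→42
#117: 42→62
#124: 62→64
#131: 64→86
#138: 86→91
#145: 91→97
#152: 97→111
Sum = 19+42+62+64+86+91+97+111 = 572.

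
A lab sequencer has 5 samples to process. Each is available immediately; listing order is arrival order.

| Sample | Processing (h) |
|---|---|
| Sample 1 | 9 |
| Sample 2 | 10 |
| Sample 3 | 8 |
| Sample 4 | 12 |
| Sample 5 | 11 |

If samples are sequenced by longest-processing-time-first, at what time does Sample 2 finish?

LPT (decreasing processing time): Sample 4 Sample 5 Sample 2 Sample 1 Sample 3.
Sample 4: 0→12
Sample 5: 12→23
Sample 2: 23→33

33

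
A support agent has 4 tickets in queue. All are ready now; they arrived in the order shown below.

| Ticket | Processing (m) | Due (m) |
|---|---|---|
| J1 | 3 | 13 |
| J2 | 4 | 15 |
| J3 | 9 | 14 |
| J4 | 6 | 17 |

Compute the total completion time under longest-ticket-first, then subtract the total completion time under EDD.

LPT (decreasing processing time): J3 J4 J2 J1.
J3: 0→9
J4: 9→15
J2: 15→19
J1: 19→22
Sum = 9+15+19+22 = 65.
EDD (increasing due date): J1 J3 J2 J4.
J1: 0→3
J3: 3→12
J2: 12→16
J4: 16→22
Sum = 3+12+16+22 = 53.
Difference = 65 − 53 = 12.

12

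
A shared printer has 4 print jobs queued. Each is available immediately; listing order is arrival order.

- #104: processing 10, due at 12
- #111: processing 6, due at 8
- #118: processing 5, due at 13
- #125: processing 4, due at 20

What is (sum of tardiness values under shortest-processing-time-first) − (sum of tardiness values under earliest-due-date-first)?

SPT (increasing processing time): #125 #118 #111 #104.
#125: 0→4, due 20, tardiness 0
#118: 4→9, due 13, tardiness 0
#111: 9→15, due 8, tardiness 7
#104: 15→25, due 12, tardiness 13
Sum = 0+0+7+13 = 20.
EDD (increasing due date): #111 #104 #118 #125.
#111: 0→6, due 8, tardiness 0
#104: 6→16, due 12, tardiness 4
#118: 16→21, due 13, tardiness 8
#125: 21→25, due 20, tardiness 5
Sum = 0+4+8+5 = 17.
Difference = 20 − 17 = 3.

3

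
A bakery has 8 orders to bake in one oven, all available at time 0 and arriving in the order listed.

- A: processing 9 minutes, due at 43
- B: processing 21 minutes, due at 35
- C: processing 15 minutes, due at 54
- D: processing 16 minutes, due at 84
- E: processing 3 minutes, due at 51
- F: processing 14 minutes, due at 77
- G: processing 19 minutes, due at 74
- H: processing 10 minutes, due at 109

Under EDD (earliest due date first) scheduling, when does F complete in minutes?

81

EDD (increasing due date): B A E C G F D H.
B: 0→21
A: 21→30
E: 30→33
C: 33→48
G: 48→67
F: 67→81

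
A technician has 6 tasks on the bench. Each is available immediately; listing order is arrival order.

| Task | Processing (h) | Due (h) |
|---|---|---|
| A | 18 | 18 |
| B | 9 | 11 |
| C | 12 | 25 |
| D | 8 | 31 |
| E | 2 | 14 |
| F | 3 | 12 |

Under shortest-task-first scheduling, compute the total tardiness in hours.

54

SPT (increasing processing time): E F D B C A.
E: 0→2, due 14, tardiness 0
F: 2→5, due 12, tardiness 0
D: 5→13, due 31, tardiness 0
B: 13→22, due 11, tardiness 11
C: 22→34, due 25, tardiness 9
A: 34→52, due 18, tardiness 34
Sum = 0+0+0+11+9+34 = 54.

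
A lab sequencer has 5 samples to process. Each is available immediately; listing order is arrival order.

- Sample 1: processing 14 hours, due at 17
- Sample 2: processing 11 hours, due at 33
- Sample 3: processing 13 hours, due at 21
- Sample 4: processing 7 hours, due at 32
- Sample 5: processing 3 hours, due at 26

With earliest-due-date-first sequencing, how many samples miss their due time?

EDD (increasing due date): Sample 1 Sample 3 Sample 5 Sample 4 Sample 2.
Sample 1: 0→14, due 17, tardiness 0
Sample 3: 14→27, due 21, tardiness 6
Sample 5: 27→30, due 26, tardiness 4
Sample 4: 30→37, due 32, tardiness 5
Sample 2: 37→48, due 33, tardiness 15
Late samples: 4.

4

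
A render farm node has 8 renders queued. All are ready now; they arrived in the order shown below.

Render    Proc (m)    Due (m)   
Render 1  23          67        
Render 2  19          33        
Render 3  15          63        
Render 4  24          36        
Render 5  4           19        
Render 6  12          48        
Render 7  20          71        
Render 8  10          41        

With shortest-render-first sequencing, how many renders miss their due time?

SPT (increasing processing time): Render 5 Render 8 Render 6 Render 3 Render 2 Render 7 Render 1 Render 4.
Render 5: 0→4, due 19, tardiness 0
Render 8: 4→14, due 41, tardiness 0
Render 6: 14→26, due 48, tardiness 0
Render 3: 26→41, due 63, tardiness 0
Render 2: 41→60, due 33, tardiness 27
Render 7: 60→80, due 71, tardiness 9
Render 1: 80→103, due 67, tardiness 36
Render 4: 103→127, due 36, tardiness 91
Late renders: 4.

4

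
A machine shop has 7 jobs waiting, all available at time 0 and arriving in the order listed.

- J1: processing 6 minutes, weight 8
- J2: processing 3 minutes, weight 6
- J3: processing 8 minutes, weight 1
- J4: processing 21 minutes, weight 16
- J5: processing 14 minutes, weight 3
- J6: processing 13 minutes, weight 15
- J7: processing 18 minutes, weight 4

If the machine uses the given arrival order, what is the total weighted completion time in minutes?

2190

FIFO (arrival order): J1 J2 J3 J4 J5 J6 J7.
J1: finishes 6, weight 8, w·C = 48
J2: finishes 9, weight 6, w·C = 54
J3: finishes 17, weight 1, w·C = 17
J4: finishes 38, weight 16, w·C = 608
J5: finishes 52, weight 3, w·C = 156
J6: finishes 65, weight 15, w·C = 975
J7: finishes 83, weight 4, w·C = 332
Sum = 48+54+17+608+156+975+332 = 2190.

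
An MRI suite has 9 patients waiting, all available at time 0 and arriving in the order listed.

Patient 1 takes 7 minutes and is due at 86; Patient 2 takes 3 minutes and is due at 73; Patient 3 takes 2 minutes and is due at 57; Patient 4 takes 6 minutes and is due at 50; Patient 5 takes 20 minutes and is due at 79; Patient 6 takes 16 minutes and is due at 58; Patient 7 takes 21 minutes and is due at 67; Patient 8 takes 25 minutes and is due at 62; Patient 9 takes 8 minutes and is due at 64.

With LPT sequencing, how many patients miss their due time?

LPT (decreasing processing time): Patient 8 Patient 7 Patient 5 Patient 6 Patient 9 Patient 1 Patient 4 Patient 2 Patient 3.
Patient 8: 0→25, due 62, tardiness 0
Patient 7: 25→46, due 67, tardiness 0
Patient 5: 46→66, due 79, tardiness 0
Patient 6: 66→82, due 58, tardiness 24
Patient 9: 82→90, due 64, tardiness 26
Patient 1: 90→97, due 86, tardiness 11
Patient 4: 97→103, due 50, tardiness 53
Patient 2: 103→106, due 73, tardiness 33
Patient 3: 106→108, due 57, tardiness 51
Late patients: 6.

6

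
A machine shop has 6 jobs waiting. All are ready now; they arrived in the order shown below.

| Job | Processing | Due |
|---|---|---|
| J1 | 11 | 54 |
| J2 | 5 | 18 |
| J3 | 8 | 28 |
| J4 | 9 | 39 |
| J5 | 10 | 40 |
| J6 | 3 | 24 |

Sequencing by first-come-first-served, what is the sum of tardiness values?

FIFO (arrival order): J1 J2 J3 J4 J5 J6.
J1: 0→11, due 54, tardiness 0
J2: 11→16, due 18, tardiness 0
J3: 16→24, due 28, tardiness 0
J4: 24→33, due 39, tardiness 0
J5: 33→43, due 40, tardiness 3
J6: 43→46, due 24, tardiness 22
Sum = 0+0+0+0+3+22 = 25.

25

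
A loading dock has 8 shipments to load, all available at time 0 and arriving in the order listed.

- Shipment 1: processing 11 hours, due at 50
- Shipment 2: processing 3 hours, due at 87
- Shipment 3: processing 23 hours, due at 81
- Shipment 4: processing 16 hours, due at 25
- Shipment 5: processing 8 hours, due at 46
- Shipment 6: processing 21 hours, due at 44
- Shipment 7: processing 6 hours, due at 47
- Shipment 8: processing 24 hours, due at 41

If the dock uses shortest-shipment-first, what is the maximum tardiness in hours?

SPT (increasing processing time): Shipment 2 Shipment 7 Shipment 5 Shipment 1 Shipment 4 Shipment 6 Shipment 3 Shipment 8.
Shipment 2: 0→3, due 87, tardiness 0
Shipment 7: 3→9, due 47, tardiness 0
Shipment 5: 9→17, due 46, tardiness 0
Shipment 1: 17→28, due 50, tardiness 0
Shipment 4: 28→44, due 25, tardiness 19
Shipment 6: 44→65, due 44, tardiness 21
Shipment 3: 65→88, due 81, tardiness 7
Shipment 8: 88→112, due 41, tardiness 71
Maximum = 71.

71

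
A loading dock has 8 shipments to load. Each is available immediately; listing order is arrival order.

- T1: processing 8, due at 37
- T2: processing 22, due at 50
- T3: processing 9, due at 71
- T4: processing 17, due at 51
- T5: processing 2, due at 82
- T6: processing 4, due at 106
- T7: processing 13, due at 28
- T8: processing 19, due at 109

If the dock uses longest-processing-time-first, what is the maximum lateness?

LPT (decreasing processing time): T2 T8 T4 T7 T3 T1 T6 T5.
T2: 0→22, due 50, lateness -28
T8: 22→41, due 109, lateness -68
T4: 41→58, due 51, lateness 7
T7: 58→71, due 28, lateness 43
T3: 71→80, due 71, lateness 9
T1: 80→88, due 37, lateness 51
T6: 88→92, due 106, lateness -14
T5: 92→94, due 82, lateness 12
Maximum = 51.

51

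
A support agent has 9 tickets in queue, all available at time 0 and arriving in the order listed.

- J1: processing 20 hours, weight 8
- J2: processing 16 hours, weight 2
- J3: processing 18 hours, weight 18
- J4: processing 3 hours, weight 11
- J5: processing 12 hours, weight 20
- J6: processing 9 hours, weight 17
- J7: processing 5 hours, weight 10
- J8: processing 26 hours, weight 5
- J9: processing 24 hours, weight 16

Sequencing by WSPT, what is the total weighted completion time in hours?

4543

WSPT (decreasing weight/processing-time ratio): J4 J7 J6 J5 J3 J9 J1 J8 J2.
J4: finishes 3, weight 11, w·C = 33
J7: finishes 8, weight 10, w·C = 80
J6: finishes 17, weight 17, w·C = 289
J5: finishes 29, weight 20, w·C = 580
J3: finishes 47, weight 18, w·C = 846
J9: finishes 71, weight 16, w·C = 1136
J1: finishes 91, weight 8, w·C = 728
J8: finishes 117, weight 5, w·C = 585
J2: finishes 133, weight 2, w·C = 266
Sum = 33+80+289+580+846+1136+728+585+266 = 4543.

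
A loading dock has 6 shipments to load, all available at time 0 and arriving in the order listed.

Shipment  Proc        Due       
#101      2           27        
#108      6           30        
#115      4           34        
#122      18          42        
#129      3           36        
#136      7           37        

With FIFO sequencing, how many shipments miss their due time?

1

FIFO (arrival order): #101 #108 #115 #122 #129 #136.
#101: 0→2, due 27, tardiness 0
#108: 2→8, due 30, tardiness 0
#115: 8→12, due 34, tardiness 0
#122: 12→30, due 42, tardiness 0
#129: 30→33, due 36, tardiness 0
#136: 33→40, due 37, tardiness 3
Late shipments: 1.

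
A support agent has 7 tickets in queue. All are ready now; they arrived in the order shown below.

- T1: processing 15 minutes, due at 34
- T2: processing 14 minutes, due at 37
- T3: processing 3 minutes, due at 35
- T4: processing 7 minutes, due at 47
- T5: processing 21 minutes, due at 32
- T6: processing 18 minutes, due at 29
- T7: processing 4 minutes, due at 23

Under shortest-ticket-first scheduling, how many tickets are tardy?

3

SPT (increasing processing time): T3 T7 T4 T2 T1 T6 T5.
T3: 0→3, due 35, tardiness 0
T7: 3→7, due 23, tardiness 0
T4: 7→14, due 47, tardiness 0
T2: 14→28, due 37, tardiness 0
T1: 28→43, due 34, tardiness 9
T6: 43→61, due 29, tardiness 32
T5: 61→82, due 32, tardiness 50
Late tickets: 3.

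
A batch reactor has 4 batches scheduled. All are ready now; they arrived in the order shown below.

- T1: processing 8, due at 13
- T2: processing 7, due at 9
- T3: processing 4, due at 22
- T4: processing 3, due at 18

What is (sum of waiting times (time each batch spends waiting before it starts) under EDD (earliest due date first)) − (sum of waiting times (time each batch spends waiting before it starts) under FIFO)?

EDD (increasing due date): T2 T1 T4 T3.
T2: waits 0, runs 0→7
T1: waits 7, runs 7→15
T4: waits 15, runs 15→18
T3: waits 18, runs 18→22
Sum = 0+7+15+18 = 40.
FIFO (arrival order): T1 T2 T3 T4.
T1: waits 0, runs 0→8
T2: waits 8, runs 8→15
T3: waits 15, runs 15→19
T4: waits 19, runs 19→22
Sum = 0+8+15+19 = 42.
Difference = 40 − 42 = -2.

-2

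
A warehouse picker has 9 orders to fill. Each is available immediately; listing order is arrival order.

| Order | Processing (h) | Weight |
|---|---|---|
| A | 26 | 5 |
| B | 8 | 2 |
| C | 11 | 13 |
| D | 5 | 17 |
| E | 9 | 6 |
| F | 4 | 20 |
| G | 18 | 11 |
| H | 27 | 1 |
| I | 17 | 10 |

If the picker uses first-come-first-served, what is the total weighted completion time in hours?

5496

FIFO (arrival order): A B C D E F G H I.
A: finishes 26, weight 5, w·C = 130
B: finishes 34, weight 2, w·C = 68
C: finishes 45, weight 13, w·C = 585
D: finishes 50, weight 17, w·C = 850
E: finishes 59, weight 6, w·C = 354
F: finishes 63, weight 20, w·C = 1260
G: finishes 81, weight 11, w·C = 891
H: finishes 108, weight 1, w·C = 108
I: finishes 125, weight 10, w·C = 1250
Sum = 130+68+585+850+354+1260+891+108+1250 = 5496.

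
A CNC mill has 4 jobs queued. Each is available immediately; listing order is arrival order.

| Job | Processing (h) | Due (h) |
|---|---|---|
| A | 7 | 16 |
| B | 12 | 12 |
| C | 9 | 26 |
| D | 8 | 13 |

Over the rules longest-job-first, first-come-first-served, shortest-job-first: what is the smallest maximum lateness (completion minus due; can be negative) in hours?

LPT (decreasing processing time): B C D A.
B: 0→12, due 12, lateness 0
C: 12→21, due 26, lateness -5
D: 21→29, due 13, lateness 16
A: 29→36, due 16, lateness 20
Maximum = 20.
FIFO (arrival order): A B C D.
A: 0→7, due 16, lateness -9
B: 7→19, due 12, lateness 7
C: 19→28, due 26, lateness 2
D: 28→36, due 13, lateness 23
Maximum = 23.
SPT (increasing processing time): A D C B.
A: 0→7, due 16, lateness -9
D: 7→15, due 13, lateness 2
C: 15→24, due 26, lateness -2
B: 24→36, due 12, lateness 24
Maximum = 24.
LPT 20, FIFO 23, SPT 24 → minimum 20.

20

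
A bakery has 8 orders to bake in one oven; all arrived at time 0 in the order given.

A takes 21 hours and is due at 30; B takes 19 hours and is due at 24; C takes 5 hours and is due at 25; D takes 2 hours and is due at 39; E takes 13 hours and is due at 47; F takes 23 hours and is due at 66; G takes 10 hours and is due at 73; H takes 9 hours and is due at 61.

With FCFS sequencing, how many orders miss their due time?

7

FIFO (arrival order): A B C D E F G H.
A: 0→21, due 30, tardiness 0
B: 21→40, due 24, tardiness 16
C: 40→45, due 25, tardiness 20
D: 45→47, due 39, tardiness 8
E: 47→60, due 47, tardiness 13
F: 60→83, due 66, tardiness 17
G: 83→93, due 73, tardiness 20
H: 93→102, due 61, tardiness 41
Late orders: 7.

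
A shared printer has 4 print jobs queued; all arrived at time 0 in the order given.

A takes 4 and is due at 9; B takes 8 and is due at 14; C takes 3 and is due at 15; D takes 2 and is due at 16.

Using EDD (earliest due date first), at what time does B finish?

EDD (increasing due date): A B C D.
A: 0→4
B: 4→12

12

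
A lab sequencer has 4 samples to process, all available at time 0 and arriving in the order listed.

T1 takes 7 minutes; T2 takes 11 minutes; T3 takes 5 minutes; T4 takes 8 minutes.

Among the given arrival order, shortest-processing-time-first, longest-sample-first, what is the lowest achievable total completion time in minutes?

68

FIFO (arrival order): T1 T2 T3 T4.
T1: 0→7
T2: 7→18
T3: 18→23
T4: 23→31
Sum = 7+18+23+31 = 79.
SPT (increasing processing time): T3 T1 T4 T2.
T3: 0→5
T1: 5→12
T4: 12→20
T2: 20→31
Sum = 5+12+20+31 = 68.
LPT (decreasing processing time): T2 T4 T1 T3.
T2: 0→11
T4: 11→19
T1: 19→26
T3: 26→31
Sum = 11+19+26+31 = 87.
FIFO 79, SPT 68, LPT 87 → minimum 68.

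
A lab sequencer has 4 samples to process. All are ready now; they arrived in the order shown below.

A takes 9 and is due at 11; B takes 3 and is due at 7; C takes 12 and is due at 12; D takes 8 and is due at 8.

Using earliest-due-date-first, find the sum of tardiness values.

EDD (increasing due date): B D A C.
B: 0→3, due 7, tardiness 0
D: 3→11, due 8, tardiness 3
A: 11→20, due 11, tardiness 9
C: 20→32, due 12, tardiness 20
Sum = 0+3+9+20 = 32.

32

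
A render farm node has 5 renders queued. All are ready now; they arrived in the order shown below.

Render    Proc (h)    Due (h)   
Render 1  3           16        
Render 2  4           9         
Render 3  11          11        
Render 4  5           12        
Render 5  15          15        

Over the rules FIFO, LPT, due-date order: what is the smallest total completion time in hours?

FIFO (arrival order): Render 1 Render 2 Render 3 Render 4 Render 5.
Render 1: 0→3
Render 2: 3→7
Render 3: 7→18
Render 4: 18→23
Render 5: 23→38
Sum = 3+7+18+23+38 = 89.
LPT (decreasing processing time): Render 5 Render 3 Render 4 Render 2 Render 1.
Render 5: 0→15
Render 3: 15→26
Render 4: 26→31
Render 2: 31→35
Render 1: 35→38
Sum = 15+26+31+35+38 = 145.
EDD (increasing due date): Render 2 Render 3 Render 4 Render 5 Render 1.
Render 2: 0→4
Render 3: 4→15
Render 4: 15→20
Render 5: 20→35
Render 1: 35→38
Sum = 4+15+20+35+38 = 112.
FIFO 89, LPT 145, EDD 112 → minimum 89.

89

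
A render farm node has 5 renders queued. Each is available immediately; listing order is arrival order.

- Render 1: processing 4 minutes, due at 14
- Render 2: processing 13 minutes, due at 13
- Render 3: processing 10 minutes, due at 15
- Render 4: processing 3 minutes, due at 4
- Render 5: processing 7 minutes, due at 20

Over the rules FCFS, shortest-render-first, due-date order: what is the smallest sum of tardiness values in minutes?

FIFO (arrival order): Render 1 Render 2 Render 3 Render 4 Render 5.
Render 1: 0→4, due 14, tardiness 0
Render 2: 4→17, due 13, tardiness 4
Render 3: 17→27, due 15, tardiness 12
Render 4: 27→30, due 4, tardiness 26
Render 5: 30→37, due 20, tardiness 17
Sum = 0+4+12+26+17 = 59.
SPT (increasing processing time): Render 4 Render 1 Render 5 Render 3 Render 2.
Render 4: 0→3, due 4, tardiness 0
Render 1: 3→7, due 14, tardiness 0
Render 5: 7→14, due 20, tardiness 0
Render 3: 14→24, due 15, tardiness 9
Render 2: 24→37, due 13, tardiness 24
Sum = 0+0+0+9+24 = 33.
EDD (increasing due date): Render 4 Render 2 Render 1 Render 3 Render 5.
Render 4: 0→3, due 4, tardiness 0
Render 2: 3→16, due 13, tardiness 3
Render 1: 16→20, due 14, tardiness 6
Render 3: 20→30, due 15, tardiness 15
Render 5: 30→37, due 20, tardiness 17
Sum = 0+3+6+15+17 = 41.
FIFO 59, SPT 33, EDD 41 → minimum 33.

33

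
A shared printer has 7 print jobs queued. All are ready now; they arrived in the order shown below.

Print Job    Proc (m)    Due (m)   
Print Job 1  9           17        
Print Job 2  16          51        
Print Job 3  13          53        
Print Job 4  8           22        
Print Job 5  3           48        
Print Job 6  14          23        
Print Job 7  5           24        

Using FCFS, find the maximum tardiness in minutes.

44

FIFO (arrival order): Print Job 1 Print Job 2 Print Job 3 Print Job 4 Print Job 5 Print Job 6 Print Job 7.
Print Job 1: 0→9, due 17, tardiness 0
Print Job 2: 9→25, due 51, tardiness 0
Print Job 3: 25→38, due 53, tardiness 0
Print Job 4: 38→46, due 22, tardiness 24
Print Job 5: 46→49, due 48, tardiness 1
Print Job 6: 49→63, due 23, tardiness 40
Print Job 7: 63→68, due 24, tardiness 44
Maximum = 44.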